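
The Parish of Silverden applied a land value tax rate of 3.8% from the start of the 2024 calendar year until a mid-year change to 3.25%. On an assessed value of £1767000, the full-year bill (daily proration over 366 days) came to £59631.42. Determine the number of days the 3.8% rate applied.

Let d = days at the first rate; then 366 − d days at the second rate.
£1767000 × [3.8%·d + 3.25%·(366−d)] / 366 = £59631.42
Solving gives d = 83, so the new rate took effect on 24 March 2024.

83 days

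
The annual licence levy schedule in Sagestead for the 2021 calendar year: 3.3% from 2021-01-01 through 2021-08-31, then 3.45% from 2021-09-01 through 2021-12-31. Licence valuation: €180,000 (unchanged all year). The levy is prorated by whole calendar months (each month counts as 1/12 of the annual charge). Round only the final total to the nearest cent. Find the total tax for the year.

2021-01-01 to 2021-08-31: 8 months at 3.3% → €180,000 × 3.3% × 8/12 = €3,960.0000
2021-09-01 to 2021-12-31: 4 months at 3.45% → €180,000 × 3.45% × 4/12 = €2,070.0000
Total = €6,030.0000

€6,030.00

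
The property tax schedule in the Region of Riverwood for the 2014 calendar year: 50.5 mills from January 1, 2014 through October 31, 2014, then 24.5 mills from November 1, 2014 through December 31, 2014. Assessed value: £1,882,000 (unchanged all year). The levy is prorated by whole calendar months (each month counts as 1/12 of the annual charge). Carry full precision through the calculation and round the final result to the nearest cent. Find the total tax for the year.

January 1 – October 31, 2014: 10 months at 50.5 mills → £1,882,000 × 5.05% × 10/12 = £79,200.8333
November 1 – December 31, 2014: 2 months at 24.5 mills → £1,882,000 × 2.45% × 2/12 = £7,684.8333
Total = £86,885.6667

£86,885.67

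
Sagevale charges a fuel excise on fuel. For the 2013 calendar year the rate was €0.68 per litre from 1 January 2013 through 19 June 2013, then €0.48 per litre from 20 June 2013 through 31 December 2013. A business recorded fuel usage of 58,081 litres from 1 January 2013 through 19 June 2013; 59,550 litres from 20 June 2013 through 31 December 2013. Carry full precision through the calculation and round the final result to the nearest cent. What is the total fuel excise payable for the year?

1 January – 19 June 2013: 58,081 litres at €0.68/litre → €39,495.08
20 June – 31 December 2013: 59,550 litres at €0.48/litre → €28,584.00

€68,079.08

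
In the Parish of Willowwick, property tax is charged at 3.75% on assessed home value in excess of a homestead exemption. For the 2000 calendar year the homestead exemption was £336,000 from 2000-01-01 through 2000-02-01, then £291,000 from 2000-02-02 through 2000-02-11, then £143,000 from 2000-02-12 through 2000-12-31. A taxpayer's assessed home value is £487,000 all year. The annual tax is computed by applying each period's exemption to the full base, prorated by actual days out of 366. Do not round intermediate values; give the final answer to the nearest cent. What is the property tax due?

2000-01-01 to 2000-02-01: 32 days, exemption £336,000 → (£487,000 − £336,000) × 3.75% × 32/366 = £495.0820
2000-02-02 to 2000-02-11: 10 days, exemption £291,000 → (£487,000 − £291,000) × 3.75% × 10/366 = £200.8197
2000-02-12 to 2000-12-31: 324 days, exemption £143,000 → (£487,000 − £143,000) × 3.75% × 324/366 = £11,419.6721
Total = £12,115.5738

£12,115.57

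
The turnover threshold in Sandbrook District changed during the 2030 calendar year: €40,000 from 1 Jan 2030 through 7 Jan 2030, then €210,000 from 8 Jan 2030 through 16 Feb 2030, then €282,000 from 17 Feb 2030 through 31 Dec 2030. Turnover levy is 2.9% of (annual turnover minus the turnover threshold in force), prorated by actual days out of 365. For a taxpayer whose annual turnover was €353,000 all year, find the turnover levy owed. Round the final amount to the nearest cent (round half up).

€2,422.41

1 Jan – 7 Jan 2030: 7 days, exemption €40,000 → (€353,000 − €40,000) × 2.9% × 7/365 = €174.0795
8 Jan – 16 Feb 2030: 40 days, exemption €210,000 → (€353,000 − €210,000) × 2.9% × 40/365 = €454.4658
17 Feb – 31 Dec 2030: 318 days, exemption €282,000 → (€353,000 − €282,000) × 2.9% × 318/365 = €1,793.8685
Total = €2,422.4137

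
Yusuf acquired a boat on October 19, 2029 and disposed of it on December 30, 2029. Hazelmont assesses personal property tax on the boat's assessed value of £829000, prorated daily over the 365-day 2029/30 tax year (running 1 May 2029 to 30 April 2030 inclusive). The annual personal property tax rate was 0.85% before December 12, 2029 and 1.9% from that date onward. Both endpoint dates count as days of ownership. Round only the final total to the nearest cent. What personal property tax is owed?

£1862.41

October 19 – December 11, 2029: 54 days at 0.85% → £829000 × 0.85% × 54/365 = £1042.4959
December 12 – December 30, 2029: 19 days at 1.9% → £829000 × 1.9% × 19/365 = £819.9151
Total = £1862.4110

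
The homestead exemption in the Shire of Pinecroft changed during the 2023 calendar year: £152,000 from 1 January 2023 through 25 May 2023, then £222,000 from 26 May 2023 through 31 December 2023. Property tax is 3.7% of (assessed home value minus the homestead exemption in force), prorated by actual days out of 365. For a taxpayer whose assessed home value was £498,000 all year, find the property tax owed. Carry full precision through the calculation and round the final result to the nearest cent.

1 January – 25 May 2023: 145 days, exemption £152,000 → (£498,000 − £152,000) × 3.7% × 145/365 = £5,085.7260
26 May – 31 December 2023: 220 days, exemption £222,000 → (£498,000 − £222,000) × 3.7% × 220/365 = £6,155.1781
Total = £11,240.9041

£11,240.90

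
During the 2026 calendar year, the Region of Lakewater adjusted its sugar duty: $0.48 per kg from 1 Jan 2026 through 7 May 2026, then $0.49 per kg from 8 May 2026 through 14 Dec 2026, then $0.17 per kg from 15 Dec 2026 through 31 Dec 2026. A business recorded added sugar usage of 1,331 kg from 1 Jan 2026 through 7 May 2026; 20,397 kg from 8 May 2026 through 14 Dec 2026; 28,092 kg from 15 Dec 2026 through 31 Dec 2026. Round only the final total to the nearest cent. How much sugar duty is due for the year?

1 Jan – 7 May 2026: 1,331 kg at $0.48/kg → $638.88
8 May – 14 Dec 2026: 20,397 kg at $0.49/kg → $9,994.53
15 Dec – 31 Dec 2026: 28,092 kg at $0.17/kg → $4,775.64

$15,409.05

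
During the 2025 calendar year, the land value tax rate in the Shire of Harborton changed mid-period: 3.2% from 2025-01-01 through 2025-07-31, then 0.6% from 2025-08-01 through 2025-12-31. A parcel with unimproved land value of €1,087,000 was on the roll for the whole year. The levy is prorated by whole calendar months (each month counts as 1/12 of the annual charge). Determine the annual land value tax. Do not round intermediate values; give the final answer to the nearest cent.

2025-01-01 to 2025-07-31: 7 months at 3.2% → €1,087,000 × 3.2% × 7/12 = €20,290.6667
2025-08-01 to 2025-12-31: 5 months at 0.6% → €1,087,000 × 0.6% × 5/12 = €2,717.5000
Total = €23,008.1667

€23,008.17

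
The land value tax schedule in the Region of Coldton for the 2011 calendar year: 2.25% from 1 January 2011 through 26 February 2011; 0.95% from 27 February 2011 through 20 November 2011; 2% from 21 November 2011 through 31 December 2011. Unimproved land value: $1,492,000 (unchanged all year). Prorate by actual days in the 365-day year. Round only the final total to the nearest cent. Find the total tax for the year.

$18,962.71

1 January – 26 February 2011: 57 days at 2.25% → $1,492,000 × 2.25% × 57/365 = $5,242.4384
27 February – 20 November 2011: 267 days at 0.95% → $1,492,000 × 0.95% × 267/365 = $10,368.3781
21 November – 31 December 2011: 41 days at 2% → $1,492,000 × 2% × 41/365 = $3,351.8904
Total = $18,962.7068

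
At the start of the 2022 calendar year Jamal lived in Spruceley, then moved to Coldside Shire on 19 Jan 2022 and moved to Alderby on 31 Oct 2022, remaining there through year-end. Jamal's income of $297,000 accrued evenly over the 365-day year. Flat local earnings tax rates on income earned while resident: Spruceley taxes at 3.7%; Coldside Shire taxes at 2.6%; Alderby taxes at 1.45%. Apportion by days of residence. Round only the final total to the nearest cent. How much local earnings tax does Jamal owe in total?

$7,302.95

Spruceley, 1 Jan – 18 Jan 2022: 18 days → $297,000 × 3.7% × 18/365 = $541.9233
Coldside Shire, 19 Jan – 30 Oct 2022: 285 days → $297,000 × 2.6% × 285/365 = $6,029.5068
Alderby, 31 Oct – 31 Dec 2022: 62 days → $297,000 × 1.45% × 62/365 = $731.5151
Total = $7,302.9452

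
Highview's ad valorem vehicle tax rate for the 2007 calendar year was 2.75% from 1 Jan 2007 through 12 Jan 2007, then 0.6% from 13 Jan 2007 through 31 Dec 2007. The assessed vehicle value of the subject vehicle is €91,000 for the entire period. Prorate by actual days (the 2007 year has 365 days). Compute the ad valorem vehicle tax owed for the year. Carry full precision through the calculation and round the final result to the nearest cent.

1 Jan – 12 Jan 2007: 12 days at 2.75% → €91,000 × 2.75% × 12/365 = €82.2740
13 Jan – 31 Dec 2007: 353 days at 0.6% → €91,000 × 0.6% × 353/365 = €528.0493
Total = €610.3233

€610.32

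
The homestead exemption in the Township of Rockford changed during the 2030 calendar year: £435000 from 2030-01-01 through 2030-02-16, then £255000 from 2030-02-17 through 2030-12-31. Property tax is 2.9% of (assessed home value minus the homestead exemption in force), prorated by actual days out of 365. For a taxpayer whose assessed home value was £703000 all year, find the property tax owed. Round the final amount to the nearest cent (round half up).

2030-01-01 to 2030-02-16: 47 days, exemption £435000 → (£703000 − £435000) × 2.9% × 47/365 = £1000.7781
2030-02-17 to 2030-12-31: 318 days, exemption £255000 → (£703000 − £255000) × 2.9% × 318/365 = £11319.0575
Total = £12319.8356

£12319.84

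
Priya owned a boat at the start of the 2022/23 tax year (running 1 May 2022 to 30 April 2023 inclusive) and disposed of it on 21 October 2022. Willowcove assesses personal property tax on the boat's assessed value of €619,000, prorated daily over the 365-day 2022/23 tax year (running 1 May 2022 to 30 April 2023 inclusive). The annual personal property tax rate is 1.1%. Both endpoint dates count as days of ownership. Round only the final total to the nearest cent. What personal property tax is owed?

€3,245.93

Days held (1 May – 21 October 2022): 174 out of 365
Tax = €619,000 × 1.1% × 174/365 = €3,245.9342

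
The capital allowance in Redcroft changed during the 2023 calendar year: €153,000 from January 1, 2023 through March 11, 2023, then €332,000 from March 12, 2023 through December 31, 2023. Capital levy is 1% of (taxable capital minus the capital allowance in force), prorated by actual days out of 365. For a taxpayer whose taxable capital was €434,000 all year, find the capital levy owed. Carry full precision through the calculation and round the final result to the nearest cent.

January 1 – March 11, 2023: 70 days, exemption €153,000 → (€434,000 − €153,000) × 1% × 70/365 = €538.9041
March 12 – December 31, 2023: 295 days, exemption €332,000 → (€434,000 − €332,000) × 1% × 295/365 = €824.3836
Total = €1,363.2877

€1,363.29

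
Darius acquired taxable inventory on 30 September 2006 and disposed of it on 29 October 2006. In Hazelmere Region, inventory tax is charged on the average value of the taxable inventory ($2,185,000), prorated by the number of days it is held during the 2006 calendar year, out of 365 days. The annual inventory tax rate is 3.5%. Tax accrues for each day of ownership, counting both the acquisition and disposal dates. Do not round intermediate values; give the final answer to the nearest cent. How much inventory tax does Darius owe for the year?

$6,285.62

Days held (30 September – 29 October 2006): 30 out of 365
Tax = $2,185,000 × 3.5% × 30/365 = $6,285.6164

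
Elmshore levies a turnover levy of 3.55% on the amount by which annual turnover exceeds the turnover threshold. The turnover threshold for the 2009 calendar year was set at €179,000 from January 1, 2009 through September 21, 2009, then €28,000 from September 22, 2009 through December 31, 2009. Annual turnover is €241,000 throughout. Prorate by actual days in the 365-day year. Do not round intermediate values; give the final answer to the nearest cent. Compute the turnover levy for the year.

January 1 – September 21, 2009: 264 days, exemption €179,000 → (€241,000 − €179,000) × 3.55% × 264/365 = €1,591.9562
September 22 – December 31, 2009: 101 days, exemption €28,000 → (€241,000 − €28,000) × 3.55% × 101/365 = €2,092.3603
Total = €3,684.3164

€3,684.32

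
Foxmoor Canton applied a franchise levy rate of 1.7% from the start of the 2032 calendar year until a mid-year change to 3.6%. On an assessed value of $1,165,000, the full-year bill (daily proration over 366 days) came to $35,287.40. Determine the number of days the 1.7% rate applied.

110 days

Let d = days at the first rate; then 366 − d days at the second rate.
$1,165,000 × [1.7%·d + 3.6%·(366−d)] / 366 = $35,287.40
Solving gives d = 110, so the new rate took effect on 20 April 2032.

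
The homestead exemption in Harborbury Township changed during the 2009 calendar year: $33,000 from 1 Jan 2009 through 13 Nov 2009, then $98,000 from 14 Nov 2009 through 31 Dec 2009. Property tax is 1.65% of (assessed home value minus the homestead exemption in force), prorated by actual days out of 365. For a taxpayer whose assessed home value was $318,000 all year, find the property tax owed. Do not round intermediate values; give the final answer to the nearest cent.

$4,561.46

1 Jan – 13 Nov 2009: 317 days, exemption $33,000 → ($318,000 − $33,000) × 1.65% × 317/365 = $4,084.0890
14 Nov – 31 Dec 2009: 48 days, exemption $98,000 → ($318,000 − $98,000) × 1.65% × 48/365 = $477.3699
Total = $4,561.4589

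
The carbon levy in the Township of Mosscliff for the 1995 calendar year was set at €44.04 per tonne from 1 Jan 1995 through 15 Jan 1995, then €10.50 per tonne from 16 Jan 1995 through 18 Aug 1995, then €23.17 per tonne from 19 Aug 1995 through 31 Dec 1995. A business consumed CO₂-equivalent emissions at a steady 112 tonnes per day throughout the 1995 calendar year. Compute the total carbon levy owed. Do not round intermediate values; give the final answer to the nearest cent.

€677157.60

1 Jan – 15 Jan 1995: 15 days × 112 tonnes/day = 1,680 tonnes at €44.04/tonne → €73987.20
16 Jan – 18 Aug 1995: 215 days × 112 tonnes/day = 24,080 tonnes at €10.50/tonne → €252840.00
19 Aug – 31 Dec 1995: 135 days × 112 tonnes/day = 15,120 tonnes at €23.17/tonne → €350330.40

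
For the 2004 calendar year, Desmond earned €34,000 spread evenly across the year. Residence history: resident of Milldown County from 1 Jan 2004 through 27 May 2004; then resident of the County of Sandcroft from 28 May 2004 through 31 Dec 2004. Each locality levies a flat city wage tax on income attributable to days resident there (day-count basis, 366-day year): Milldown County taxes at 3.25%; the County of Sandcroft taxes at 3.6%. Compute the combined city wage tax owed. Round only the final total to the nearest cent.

€1,175.88

Milldown County, 1 Jan – 27 May 2004: 148 days → €34,000 × 3.25% × 148/366 = €446.8306
The County of Sandcroft, 28 May – 31 Dec 2004: 218 days → €34,000 × 3.6% × 218/366 = €729.0492
Total = €1,175.8798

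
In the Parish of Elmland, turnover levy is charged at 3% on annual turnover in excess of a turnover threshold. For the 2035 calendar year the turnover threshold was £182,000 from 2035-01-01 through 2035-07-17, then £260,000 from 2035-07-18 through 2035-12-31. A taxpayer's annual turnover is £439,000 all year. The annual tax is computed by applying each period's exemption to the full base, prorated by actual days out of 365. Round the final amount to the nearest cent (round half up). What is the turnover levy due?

2035-01-01 to 2035-07-17: 198 days, exemption £182,000 → (£439,000 − £182,000) × 3% × 198/365 = £4,182.4110
2035-07-18 to 2035-12-31: 167 days, exemption £260,000 → (£439,000 − £260,000) × 3% × 167/365 = £2,456.9589
Total = £6,639.3699

£6,639.37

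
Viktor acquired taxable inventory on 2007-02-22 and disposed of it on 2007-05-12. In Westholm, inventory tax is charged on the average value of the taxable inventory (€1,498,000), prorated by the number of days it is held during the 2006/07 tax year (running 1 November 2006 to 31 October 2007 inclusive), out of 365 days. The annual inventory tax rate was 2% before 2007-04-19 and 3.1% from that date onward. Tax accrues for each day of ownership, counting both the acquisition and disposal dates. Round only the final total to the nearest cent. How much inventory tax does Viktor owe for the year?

2007-02-22 to 2007-04-18: 56 days at 2% → €1,498,000 × 2% × 56/365 = €4,596.6027
2007-04-19 to 2007-05-12: 24 days at 3.1% → €1,498,000 × 3.1% × 24/365 = €3,053.4575
Total = €7,650.0603

€7,650.06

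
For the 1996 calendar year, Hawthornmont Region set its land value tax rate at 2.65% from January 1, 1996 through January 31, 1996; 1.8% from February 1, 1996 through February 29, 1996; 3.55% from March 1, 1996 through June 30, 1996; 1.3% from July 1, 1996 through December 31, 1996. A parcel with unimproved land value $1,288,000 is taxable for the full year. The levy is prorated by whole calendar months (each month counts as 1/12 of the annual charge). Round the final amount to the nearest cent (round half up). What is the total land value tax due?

$28,389.67

January 1 – January 31, 1996: 1 month at 2.65% → $1,288,000 × 2.65% × 1/12 = $2,844.3333
February 1 – February 29, 1996: 1 month at 1.8% → $1,288,000 × 1.8% × 1/12 = $1,932.0000
March 1 – June 30, 1996: 4 months at 3.55% → $1,288,000 × 3.55% × 4/12 = $15,241.3333
July 1 – December 31, 1996: 6 months at 1.3% → $1,288,000 × 1.3% × 6/12 = $8,372.0000
Total = $28,389.6667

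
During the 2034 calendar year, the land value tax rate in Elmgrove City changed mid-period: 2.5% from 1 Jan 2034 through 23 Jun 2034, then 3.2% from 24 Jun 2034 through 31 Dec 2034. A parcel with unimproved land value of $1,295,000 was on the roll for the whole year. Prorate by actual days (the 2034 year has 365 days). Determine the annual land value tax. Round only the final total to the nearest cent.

$37,118.60

1 Jan – 23 Jun 2034: 174 days at 2.5% → $1,295,000 × 2.5% × 174/365 = $15,433.5616
24 Jun – 31 Dec 2034: 191 days at 3.2% → $1,295,000 × 3.2% × 191/365 = $21,685.0411
Total = $37,118.6027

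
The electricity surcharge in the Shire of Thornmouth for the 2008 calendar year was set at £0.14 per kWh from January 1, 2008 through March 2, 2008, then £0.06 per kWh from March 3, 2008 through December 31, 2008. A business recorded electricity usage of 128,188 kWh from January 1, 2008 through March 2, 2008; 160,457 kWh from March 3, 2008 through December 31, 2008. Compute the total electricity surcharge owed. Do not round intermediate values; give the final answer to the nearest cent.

January 1 – March 2, 2008: 128,188 kWh at £0.14/kWh → £17,946.32
March 3 – December 31, 2008: 160,457 kWh at £0.06/kWh → £9,627.42

£27,573.74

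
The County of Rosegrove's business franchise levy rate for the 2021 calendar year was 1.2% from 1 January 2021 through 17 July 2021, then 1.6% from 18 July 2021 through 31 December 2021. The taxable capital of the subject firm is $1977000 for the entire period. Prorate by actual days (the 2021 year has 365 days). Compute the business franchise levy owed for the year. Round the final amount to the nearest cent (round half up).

$27342.18

1 January – 17 July 2021: 198 days at 1.2% → $1977000 × 1.2% × 198/365 = $12869.4575
18 July – 31 December 2021: 167 days at 1.6% → $1977000 × 1.6% × 167/365 = $14472.7233
Total = $27342.1808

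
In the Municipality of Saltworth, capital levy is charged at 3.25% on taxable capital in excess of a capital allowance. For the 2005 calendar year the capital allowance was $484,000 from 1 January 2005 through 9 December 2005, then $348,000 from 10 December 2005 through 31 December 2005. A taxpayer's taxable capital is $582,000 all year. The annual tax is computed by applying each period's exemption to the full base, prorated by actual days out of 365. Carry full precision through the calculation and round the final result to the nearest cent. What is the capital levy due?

$3,451.41

1 January – 9 December 2005: 343 days, exemption $484,000 → ($582,000 − $484,000) × 3.25% × 343/365 = $2,993.0274
10 December – 31 December 2005: 22 days, exemption $348,000 → ($582,000 − $348,000) × 3.25% × 22/365 = $458.3836
Total = $3,451.4110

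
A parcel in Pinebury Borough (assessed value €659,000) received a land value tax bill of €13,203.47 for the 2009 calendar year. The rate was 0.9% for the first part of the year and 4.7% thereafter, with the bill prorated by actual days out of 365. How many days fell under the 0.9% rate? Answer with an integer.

259 days

Let d = days at the first rate; then 365 − d days at the second rate.
€659,000 × [0.9%·d + 4.7%·(365−d)] / 365 = €13,203.47
Solving gives d = 259, so the new rate took effect on 17 Sep 2009.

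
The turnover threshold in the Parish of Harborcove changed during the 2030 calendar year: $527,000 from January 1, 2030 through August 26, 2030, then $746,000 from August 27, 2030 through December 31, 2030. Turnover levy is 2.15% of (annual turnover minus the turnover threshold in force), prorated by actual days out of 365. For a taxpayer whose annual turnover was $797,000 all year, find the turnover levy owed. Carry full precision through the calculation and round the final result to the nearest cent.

$4,166.70

January 1 – August 26, 2030: 238 days, exemption $527,000 → ($797,000 − $527,000) × 2.15% × 238/365 = $3,785.1781
August 27 – December 31, 2030: 127 days, exemption $746,000 → ($797,000 − $746,000) × 2.15% × 127/365 = $381.5219
Total = $4,166.7000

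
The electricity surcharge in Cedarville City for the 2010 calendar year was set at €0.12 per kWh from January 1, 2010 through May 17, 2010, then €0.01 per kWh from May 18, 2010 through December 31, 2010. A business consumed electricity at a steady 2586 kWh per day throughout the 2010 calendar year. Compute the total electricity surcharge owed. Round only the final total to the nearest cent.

January 1 – May 17, 2010: 137 days × 2586 kWh/day = 354,282 kWh at €0.12/kWh → €42513.84
May 18 – December 31, 2010: 228 days × 2586 kWh/day = 589,608 kWh at €0.01/kWh → €5896.08

€48409.92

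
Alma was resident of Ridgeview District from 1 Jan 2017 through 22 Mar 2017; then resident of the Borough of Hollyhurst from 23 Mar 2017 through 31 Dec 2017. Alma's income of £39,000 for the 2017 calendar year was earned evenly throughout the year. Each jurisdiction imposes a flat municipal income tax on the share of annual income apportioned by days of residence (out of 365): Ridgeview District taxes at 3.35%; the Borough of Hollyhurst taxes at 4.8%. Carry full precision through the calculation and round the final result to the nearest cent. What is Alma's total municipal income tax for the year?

Ridgeview District, 1 Jan – 22 Mar 2017: 81 days → £39,000 × 3.35% × 81/365 = £289.9356
The Borough of Hollyhurst, 23 Mar – 31 Dec 2017: 284 days → £39,000 × 4.8% × 284/365 = £1,456.5699
Total = £1,746.5055

£1,746.51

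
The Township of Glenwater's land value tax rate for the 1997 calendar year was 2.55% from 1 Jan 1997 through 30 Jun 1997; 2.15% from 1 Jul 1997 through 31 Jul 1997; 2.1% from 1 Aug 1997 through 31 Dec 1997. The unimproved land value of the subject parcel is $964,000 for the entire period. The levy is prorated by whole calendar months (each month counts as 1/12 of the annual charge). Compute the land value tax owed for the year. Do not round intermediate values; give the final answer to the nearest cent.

$22,453.17

1 Jan – 30 Jun 1997: 6 months at 2.55% → $964,000 × 2.55% × 6/12 = $12,291.0000
1 Jul – 31 Jul 1997: 1 month at 2.15% → $964,000 × 2.15% × 1/12 = $1,727.1667
1 Aug – 31 Dec 1997: 5 months at 2.1% → $964,000 × 2.1% × 5/12 = $8,435.0000
Total = $22,453.1667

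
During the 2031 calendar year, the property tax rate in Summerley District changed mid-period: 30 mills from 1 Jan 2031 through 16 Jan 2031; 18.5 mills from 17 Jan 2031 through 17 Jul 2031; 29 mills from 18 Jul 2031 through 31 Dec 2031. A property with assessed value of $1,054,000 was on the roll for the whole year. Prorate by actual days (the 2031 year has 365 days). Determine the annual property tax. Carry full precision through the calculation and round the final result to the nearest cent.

$25,093.86

1 Jan – 16 Jan 2031: 16 days at 30 mills → $1,054,000 × 3% × 16/365 = $1,386.0822
17 Jan – 17 Jul 2031: 182 days at 18.5 mills → $1,054,000 × 1.85% × 182/365 = $9,722.7890
18 Jul – 31 Dec 2031: 167 days at 29 mills → $1,054,000 × 2.9% × 167/365 = $13,984.9918
Total = $25,093.8630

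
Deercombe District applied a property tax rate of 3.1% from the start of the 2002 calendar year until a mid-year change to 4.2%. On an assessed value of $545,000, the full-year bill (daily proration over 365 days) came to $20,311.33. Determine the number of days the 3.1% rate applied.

157 days

Let d = days at the first rate; then 365 − d days at the second rate.
$545,000 × [3.1%·d + 4.2%·(365−d)] / 365 = $20,311.33
Solving gives d = 157, so the new rate took effect on June 7, 2002.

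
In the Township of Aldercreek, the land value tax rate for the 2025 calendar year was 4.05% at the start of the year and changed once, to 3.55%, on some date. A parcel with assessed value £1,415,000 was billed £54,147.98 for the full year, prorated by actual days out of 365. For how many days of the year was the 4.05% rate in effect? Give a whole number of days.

202 days

Let d = days at the first rate; then 365 − d days at the second rate.
£1,415,000 × [4.05%·d + 3.55%·(365−d)] / 365 = £54,147.98
Solving gives d = 202, so the new rate took effect on 22 July 2025.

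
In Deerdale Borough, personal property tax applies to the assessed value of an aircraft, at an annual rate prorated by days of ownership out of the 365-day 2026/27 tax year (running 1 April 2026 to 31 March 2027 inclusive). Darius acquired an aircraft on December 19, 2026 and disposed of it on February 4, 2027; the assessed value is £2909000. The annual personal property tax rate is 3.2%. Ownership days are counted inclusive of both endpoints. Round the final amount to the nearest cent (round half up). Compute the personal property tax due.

Days held (December 19, 2026 – February 4, 2027): 48 out of 365
Tax = £2909000 × 3.2% × 48/365 = £12241.7096

£12241.71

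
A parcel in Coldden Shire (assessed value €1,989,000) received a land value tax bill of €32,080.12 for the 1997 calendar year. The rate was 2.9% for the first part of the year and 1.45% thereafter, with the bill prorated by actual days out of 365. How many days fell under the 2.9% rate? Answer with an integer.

Let d = days at the first rate; then 365 − d days at the second rate.
€1,989,000 × [2.9%·d + 1.45%·(365−d)] / 365 = €32,080.12
Solving gives d = 41, so the new rate took effect on February 11, 1997.

41 days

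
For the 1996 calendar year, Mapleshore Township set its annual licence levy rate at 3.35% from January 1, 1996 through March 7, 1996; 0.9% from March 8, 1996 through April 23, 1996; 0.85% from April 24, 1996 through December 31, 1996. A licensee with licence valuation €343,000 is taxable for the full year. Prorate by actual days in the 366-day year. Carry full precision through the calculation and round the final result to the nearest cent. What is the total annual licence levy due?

January 1 – March 7, 1996: 67 days at 3.35% → €343,000 × 3.35% × 67/366 = €2,103.4522
March 8 – April 23, 1996: 47 days at 0.9% → €343,000 × 0.9% × 47/366 = €396.4180
April 24 – December 31, 1996: 252 days at 0.85% → €343,000 × 0.85% × 252/366 = €2,007.3934
Total = €4,507.2637

€4,507.26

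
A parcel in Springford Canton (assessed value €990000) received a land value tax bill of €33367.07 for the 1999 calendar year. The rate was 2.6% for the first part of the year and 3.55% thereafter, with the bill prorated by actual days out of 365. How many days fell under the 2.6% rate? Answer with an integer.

Let d = days at the first rate; then 365 − d days at the second rate.
€990000 × [2.6%·d + 3.55%·(365−d)] / 365 = €33367.07
Solving gives d = 69, so the new rate took effect on 11 Mar 1999.

69 days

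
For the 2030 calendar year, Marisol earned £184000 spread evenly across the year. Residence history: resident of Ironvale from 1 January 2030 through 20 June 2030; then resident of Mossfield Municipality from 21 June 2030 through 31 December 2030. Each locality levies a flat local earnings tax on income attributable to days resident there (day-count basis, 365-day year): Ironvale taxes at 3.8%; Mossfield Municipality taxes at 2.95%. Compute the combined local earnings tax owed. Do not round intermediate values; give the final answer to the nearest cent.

Ironvale, 1 January – 20 June 2030: 171 days → £184000 × 3.8% × 171/365 = £3275.7041
Mossfield Municipality, 21 June – 31 December 2030: 194 days → £184000 × 2.95% × 194/365 = £2885.0192
Total = £6160.7233

£6160.72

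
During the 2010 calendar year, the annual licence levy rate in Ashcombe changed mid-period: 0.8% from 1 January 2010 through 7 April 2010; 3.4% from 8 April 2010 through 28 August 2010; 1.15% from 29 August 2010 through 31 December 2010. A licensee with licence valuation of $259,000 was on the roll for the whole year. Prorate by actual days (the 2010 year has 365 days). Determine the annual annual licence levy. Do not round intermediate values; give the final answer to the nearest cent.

$5,020.70

1 January – 7 April 2010: 97 days at 0.8% → $259,000 × 0.8% × 97/365 = $550.6411
8 April – 28 August 2010: 143 days at 3.4% → $259,000 × 3.4% × 143/365 = $3,450.0219
29 August – 31 December 2010: 125 days at 1.15% → $259,000 × 1.15% × 125/365 = $1,020.0342
Total = $5,020.6973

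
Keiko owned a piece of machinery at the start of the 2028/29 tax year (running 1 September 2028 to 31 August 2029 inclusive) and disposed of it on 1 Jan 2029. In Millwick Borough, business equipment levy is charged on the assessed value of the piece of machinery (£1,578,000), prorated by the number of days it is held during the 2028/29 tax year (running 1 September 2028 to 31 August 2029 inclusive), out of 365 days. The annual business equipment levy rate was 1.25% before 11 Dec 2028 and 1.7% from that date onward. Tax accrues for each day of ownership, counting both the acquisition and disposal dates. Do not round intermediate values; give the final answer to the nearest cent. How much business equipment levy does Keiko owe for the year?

£7,075.06

1 Sep – 10 Dec 2028: 101 days at 1.25% → £1,578,000 × 1.25% × 101/365 = £5,458.1507
11 Dec 2028 – 1 Jan 2029: 22 days at 1.7% → £1,578,000 × 1.7% × 22/365 = £1,616.9096
Total = £7,075.0603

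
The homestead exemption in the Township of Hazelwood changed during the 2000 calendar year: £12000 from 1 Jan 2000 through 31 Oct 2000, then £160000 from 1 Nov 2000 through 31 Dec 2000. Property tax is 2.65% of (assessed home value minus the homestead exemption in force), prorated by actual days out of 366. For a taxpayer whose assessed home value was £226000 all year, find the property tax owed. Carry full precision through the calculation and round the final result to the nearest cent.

£5017.33

1 Jan – 31 Oct 2000: 305 days, exemption £12000 → (£226000 − £12000) × 2.65% × 305/366 = £4725.8333
1 Nov – 31 Dec 2000: 61 days, exemption £160000 → (£226000 − £160000) × 2.65% × 61/366 = £291.5000
Total = £5017.3333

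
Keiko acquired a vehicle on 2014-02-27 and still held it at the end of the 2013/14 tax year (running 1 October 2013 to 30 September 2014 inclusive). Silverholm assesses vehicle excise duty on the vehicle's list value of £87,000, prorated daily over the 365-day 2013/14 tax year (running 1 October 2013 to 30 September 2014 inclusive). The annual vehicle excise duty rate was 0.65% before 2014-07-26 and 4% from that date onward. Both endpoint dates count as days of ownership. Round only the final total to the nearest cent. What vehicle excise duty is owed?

£869.64

2014-02-27 to 2014-07-25: 149 days at 0.65% → £87,000 × 0.65% × 149/365 = £230.8479
2014-07-26 to 2014-09-30: 67 days at 4% → £87,000 × 4% × 67/365 = £638.7945
Total = £869.6425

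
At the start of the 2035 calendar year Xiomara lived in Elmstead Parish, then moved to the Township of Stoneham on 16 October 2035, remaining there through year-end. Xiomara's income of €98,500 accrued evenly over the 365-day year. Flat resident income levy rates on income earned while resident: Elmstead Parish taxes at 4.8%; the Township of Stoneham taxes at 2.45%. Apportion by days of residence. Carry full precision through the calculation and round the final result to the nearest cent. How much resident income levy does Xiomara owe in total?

€4,239.68

Elmstead Parish, 1 January – 15 October 2035: 288 days → €98,500 × 4.8% × 288/365 = €3,730.5863
The Township of Stoneham, 16 October – 31 December 2035: 77 days → €98,500 × 2.45% × 77/365 = €509.0966
Total = €4,239.6829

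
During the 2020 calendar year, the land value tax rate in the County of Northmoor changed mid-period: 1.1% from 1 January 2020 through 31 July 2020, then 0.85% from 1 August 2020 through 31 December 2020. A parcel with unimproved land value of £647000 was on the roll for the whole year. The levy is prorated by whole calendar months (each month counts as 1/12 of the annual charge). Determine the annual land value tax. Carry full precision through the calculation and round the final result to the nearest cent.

£6443.04

1 January – 31 July 2020: 7 months at 1.1% → £647000 × 1.1% × 7/12 = £4151.5833
1 August – 31 December 2020: 5 months at 0.85% → £647000 × 0.85% × 5/12 = £2291.4583
Total = £6443.0417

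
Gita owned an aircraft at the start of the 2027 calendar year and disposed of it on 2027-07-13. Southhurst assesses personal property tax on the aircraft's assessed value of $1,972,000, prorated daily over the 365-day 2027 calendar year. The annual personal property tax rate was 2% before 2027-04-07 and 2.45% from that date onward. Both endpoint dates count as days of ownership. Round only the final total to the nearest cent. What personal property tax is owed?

2027-01-01 to 2027-04-06: 96 days at 2% → $1,972,000 × 2% × 96/365 = $10,373.2603
2027-04-07 to 2027-07-13: 98 days at 2.45% → $1,972,000 × 2.45% × 98/365 = $12,971.9781
Total = $23,345.2384

$23,345.24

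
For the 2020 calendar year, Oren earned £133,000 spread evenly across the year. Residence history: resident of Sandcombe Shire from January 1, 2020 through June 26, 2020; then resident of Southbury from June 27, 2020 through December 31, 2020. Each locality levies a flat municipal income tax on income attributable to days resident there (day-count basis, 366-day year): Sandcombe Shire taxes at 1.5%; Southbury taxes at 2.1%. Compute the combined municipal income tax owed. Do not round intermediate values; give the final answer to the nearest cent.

Sandcombe Shire, January 1 – June 26, 2020: 178 days → £133,000 × 1.5% × 178/366 = £970.2459
Southbury, June 27 – December 31, 2020: 188 days → £133,000 × 2.1% × 188/366 = £1,434.6557
Total = £2,404.9016

£2,404.90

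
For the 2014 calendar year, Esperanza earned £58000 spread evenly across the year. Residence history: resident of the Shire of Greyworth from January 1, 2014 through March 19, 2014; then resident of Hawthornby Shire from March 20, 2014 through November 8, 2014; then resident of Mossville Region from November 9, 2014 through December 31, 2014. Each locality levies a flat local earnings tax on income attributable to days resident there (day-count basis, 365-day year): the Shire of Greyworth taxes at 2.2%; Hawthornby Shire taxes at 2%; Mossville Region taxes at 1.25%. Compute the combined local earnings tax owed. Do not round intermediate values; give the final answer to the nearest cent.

£1121.62

The Shire of Greyworth, January 1 – March 19, 2014: 78 days → £58000 × 2.2% × 78/365 = £272.6795
Hawthornby Shire, March 20 – November 8, 2014: 234 days → £58000 × 2% × 234/365 = £743.6712
Mossville Region, November 9 – December 31, 2014: 53 days → £58000 × 1.25% × 53/365 = £105.2740
Total = £1121.6247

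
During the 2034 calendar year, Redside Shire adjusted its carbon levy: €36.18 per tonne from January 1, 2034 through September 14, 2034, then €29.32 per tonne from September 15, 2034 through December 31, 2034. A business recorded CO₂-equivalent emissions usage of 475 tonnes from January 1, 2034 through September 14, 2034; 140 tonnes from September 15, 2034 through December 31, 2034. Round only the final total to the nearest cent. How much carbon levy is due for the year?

January 1 – September 14, 2034: 475 tonnes at €36.18/tonne → €17185.50
September 15 – December 31, 2034: 140 tonnes at €29.32/tonne → €4104.80

€21290.30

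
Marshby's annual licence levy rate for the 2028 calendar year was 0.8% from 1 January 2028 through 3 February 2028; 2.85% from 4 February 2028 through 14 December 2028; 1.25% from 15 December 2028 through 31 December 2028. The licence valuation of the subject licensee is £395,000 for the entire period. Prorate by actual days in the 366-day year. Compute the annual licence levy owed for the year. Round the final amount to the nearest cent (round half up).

£10,211.72

1 January – 3 February 2028: 34 days at 0.8% → £395,000 × 0.8% × 34/366 = £293.5519
4 February – 14 December 2028: 315 days at 2.85% → £395,000 × 2.85% × 315/366 = £9,688.8320
15 December – 31 December 2028: 17 days at 1.25% → £395,000 × 1.25% × 17/366 = £229.3374
Total = £10,211.7213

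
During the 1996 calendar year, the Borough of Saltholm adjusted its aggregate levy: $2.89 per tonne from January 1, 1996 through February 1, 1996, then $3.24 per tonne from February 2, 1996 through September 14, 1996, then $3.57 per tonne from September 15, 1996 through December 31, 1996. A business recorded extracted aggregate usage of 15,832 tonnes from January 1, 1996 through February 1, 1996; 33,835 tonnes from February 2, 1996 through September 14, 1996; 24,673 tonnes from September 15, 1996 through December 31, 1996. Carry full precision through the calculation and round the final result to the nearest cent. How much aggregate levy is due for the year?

$243,462.49

January 1 – February 1, 1996: 15,832 tonnes at $2.89/tonne → $45,754.48
February 2 – September 14, 1996: 33,835 tonnes at $3.24/tonne → $109,625.40
September 15 – December 31, 1996: 24,673 tonnes at $3.57/tonne → $88,082.61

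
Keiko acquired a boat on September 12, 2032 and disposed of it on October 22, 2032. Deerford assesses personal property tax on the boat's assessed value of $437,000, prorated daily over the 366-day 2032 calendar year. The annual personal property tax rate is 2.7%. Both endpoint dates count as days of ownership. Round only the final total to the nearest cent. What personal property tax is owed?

Days held (September 12 – October 22, 2032): 41 out of 366
Tax = $437,000 × 2.7% × 41/366 = $1,321.7459

$1,321.75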